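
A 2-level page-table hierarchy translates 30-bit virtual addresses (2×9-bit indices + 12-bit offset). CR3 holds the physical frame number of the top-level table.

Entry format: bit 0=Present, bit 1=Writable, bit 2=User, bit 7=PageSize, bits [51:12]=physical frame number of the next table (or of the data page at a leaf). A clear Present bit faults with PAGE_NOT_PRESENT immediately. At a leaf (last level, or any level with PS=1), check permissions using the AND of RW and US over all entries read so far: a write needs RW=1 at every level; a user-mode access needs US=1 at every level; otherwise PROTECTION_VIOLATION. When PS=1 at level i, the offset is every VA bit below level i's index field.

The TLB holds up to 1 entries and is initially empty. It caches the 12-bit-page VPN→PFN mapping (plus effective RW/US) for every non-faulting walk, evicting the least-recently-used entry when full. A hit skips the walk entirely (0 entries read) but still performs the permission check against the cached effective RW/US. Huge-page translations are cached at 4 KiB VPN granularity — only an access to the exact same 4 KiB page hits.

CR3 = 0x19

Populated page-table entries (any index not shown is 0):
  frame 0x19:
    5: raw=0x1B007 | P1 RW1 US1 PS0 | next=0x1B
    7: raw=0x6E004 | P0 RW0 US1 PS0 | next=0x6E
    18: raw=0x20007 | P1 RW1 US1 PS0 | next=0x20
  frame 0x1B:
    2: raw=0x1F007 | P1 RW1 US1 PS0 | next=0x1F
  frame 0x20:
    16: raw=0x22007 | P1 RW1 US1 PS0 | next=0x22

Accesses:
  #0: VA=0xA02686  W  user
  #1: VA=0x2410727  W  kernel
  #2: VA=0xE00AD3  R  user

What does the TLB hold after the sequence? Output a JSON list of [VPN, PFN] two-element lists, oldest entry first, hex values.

Per-access translation:
#0 VA=0xA02686 (w,user):
  [0] read 0x19 idx=5: raw=0x1B007 flags P=1 W=1 U=1 S=0
  [1] read 0x1B idx=2: raw=0x1F007 flags P=1 W=1 U=1 S=0
  ⇒ phys 0x1F686  [2 reads]
#1 VA=0x2410727 (w,kernel):
  [0] read 0x19 idx=18: raw=0x20007 flags P=1 W=1 U=1 S=0
  [1] read 0x20 idx=16: raw=0x22007 flags P=1 W=1 U=1 S=0
  ⇒ phys 0x22727  [2 reads]
#2 VA=0xE00AD3 (r,user):
  [0] read 0x19 idx=7: raw=0x6E004 flags P=0 W=0 U=1 S=0
  → PAGE_NOT_PRESENT  (1 entries read)

TLB: [["0x2410", "0x22"]]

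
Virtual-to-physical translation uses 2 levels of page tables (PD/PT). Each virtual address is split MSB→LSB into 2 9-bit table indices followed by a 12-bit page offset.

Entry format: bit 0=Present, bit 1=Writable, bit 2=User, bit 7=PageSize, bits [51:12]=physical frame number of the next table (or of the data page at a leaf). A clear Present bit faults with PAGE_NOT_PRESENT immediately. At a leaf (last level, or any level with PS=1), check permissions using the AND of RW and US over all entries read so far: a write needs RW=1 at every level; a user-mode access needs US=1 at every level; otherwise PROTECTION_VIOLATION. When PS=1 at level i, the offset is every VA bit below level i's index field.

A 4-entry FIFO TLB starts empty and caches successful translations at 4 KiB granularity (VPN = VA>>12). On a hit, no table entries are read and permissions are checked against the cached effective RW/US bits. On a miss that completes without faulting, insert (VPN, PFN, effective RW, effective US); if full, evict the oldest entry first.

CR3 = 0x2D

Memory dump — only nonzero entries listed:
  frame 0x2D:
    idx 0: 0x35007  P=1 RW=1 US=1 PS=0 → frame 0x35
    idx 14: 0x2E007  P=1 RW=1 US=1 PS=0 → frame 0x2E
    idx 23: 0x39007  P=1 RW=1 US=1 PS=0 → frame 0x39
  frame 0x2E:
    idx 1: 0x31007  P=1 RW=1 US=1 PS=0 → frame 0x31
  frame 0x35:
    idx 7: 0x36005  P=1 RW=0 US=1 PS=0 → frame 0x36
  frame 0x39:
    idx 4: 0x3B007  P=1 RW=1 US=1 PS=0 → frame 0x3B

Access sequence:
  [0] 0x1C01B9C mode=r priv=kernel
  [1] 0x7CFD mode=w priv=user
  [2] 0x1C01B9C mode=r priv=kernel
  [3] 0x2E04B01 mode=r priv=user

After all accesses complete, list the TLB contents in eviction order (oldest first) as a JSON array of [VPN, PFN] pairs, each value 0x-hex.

Per-access translation:
#0 VA=0x1C01B9C (r,kernel):
  lvl0: tbl 0x2D, slot 14 ⇒ 0x2E007 (P1/RW1/US1/PS0)
  lvl1: tbl 0x2E, slot 1 ⇒ 0x31007 (P1/RW1/US1/PS0)
  ⇒ phys 0x31B9C  [2 reads]
#1 VA=0x7CFD (w,user):
  lvl0: tbl 0x2D, slot 0 ⇒ 0x35007 (P1/RW1/US1/PS0)
  lvl1: tbl 0x35, slot 7 ⇒ 0x36005 (P1/RW0/US1/PS0)
  ✗ PROTECTION_VIOLATION  [2 reads]
#2 VA=0x1C01B9C (r,kernel):
  TLB hit vpn=0x1C01 → PA=0x31B9C
#3 VA=0x2E04B01 (r,user):
  lvl0: tbl 0x2D, slot 23 ⇒ 0x39007 (P1/RW1/US1/PS0)
  lvl1: tbl 0x39, slot 4 ⇒ 0x3B007 (P1/RW1/US1/PS0)
  ⇒ phys 0x3BB01  [2 reads]

TLB: [["0x1C01", "0x31"], ["0x2E04", "0x3B"]]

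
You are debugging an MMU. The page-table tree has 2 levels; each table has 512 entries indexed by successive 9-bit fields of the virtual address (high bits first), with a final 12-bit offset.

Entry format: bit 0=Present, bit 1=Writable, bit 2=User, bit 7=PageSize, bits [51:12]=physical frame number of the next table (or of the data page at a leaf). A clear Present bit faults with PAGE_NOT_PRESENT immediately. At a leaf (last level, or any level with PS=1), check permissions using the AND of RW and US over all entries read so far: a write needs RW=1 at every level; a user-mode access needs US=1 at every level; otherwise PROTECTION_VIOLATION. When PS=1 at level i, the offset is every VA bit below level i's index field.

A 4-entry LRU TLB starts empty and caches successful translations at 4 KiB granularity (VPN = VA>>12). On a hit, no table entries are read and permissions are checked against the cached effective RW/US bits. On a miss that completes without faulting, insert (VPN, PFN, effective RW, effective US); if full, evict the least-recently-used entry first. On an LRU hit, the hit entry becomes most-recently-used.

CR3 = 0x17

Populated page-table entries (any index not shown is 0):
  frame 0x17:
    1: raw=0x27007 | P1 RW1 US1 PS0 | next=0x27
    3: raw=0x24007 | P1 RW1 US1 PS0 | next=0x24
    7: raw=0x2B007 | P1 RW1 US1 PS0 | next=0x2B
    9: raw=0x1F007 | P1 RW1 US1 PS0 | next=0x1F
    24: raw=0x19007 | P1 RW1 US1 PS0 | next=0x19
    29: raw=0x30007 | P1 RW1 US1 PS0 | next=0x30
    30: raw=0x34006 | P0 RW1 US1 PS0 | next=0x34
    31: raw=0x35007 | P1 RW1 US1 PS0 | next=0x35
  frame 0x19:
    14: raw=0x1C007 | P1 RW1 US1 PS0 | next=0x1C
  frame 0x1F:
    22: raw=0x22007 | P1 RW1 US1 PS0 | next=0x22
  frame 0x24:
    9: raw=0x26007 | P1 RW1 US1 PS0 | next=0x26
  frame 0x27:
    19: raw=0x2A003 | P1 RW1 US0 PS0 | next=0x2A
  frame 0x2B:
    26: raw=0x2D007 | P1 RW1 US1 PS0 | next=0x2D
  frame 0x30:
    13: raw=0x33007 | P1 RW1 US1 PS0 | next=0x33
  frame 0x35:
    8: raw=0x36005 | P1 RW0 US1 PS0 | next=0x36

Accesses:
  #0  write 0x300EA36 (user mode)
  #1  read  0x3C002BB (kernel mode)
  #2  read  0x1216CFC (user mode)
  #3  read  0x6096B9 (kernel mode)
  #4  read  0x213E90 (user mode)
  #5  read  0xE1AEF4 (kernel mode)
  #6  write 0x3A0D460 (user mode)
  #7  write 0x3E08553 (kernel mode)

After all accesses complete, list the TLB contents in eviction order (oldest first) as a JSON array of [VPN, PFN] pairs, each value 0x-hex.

Per-access translation:
#0 VA=0x300EA36 (w,user):
  L0 @0x17[24] → 0x19007  P=1,RW=1,US=1,PS=0
  L1 @0x19[14] → 0x1C007  P=1,RW=1,US=1,PS=0
  → PA=0x1CA36  (2 entries read)
#1 VA=0x3C002BB (r,kernel):
  L0 @0x17[30] → 0x34006  P=0,RW=1,US=1,PS=0
  ✗ PAGE_NOT_PRESENT  [1 reads]
#2 VA=0x1216CFC (r,user):
  L0 @0x17[9] → 0x1F007  P=1,RW=1,US=1,PS=0
  L1 @0x1F[22] → 0x22007  P=1,RW=1,US=1,PS=0
  → PA=0x22CFC  (2 entries read)
#3 VA=0x6096B9 (r,kernel):
  L0 @0x17[3] → 0x24007  P=1,RW=1,US=1,PS=0
  L1 @0x24[9] → 0x26007  P=1,RW=1,US=1,PS=0
  → PA=0x266B9  (2 entries read)
#4 VA=0x213E90 (r,user):
  L0 @0x17[1] → 0x27007  P=1,RW=1,US=1,PS=0
  L1 @0x27[19] → 0x2A003  P=1,RW=1,US=0,PS=0
  ✗ PROTECTION_VIOLATION  [2 reads]
#5 VA=0xE1AEF4 (r,kernel):
  L0 @0x17[7] → 0x2B007  P=1,RW=1,US=1,PS=0
  L1 @0x2B[26] → 0x2D007  P=1,RW=1,US=1,PS=0
  → PA=0x2DEF4  (2 entries read)
#6 VA=0x3A0D460 (w,user):
  L0 @0x17[29] → 0x30007  P=1,RW=1,US=1,PS=0
  L1 @0x30[13] → 0x33007  P=1,RW=1,US=1,PS=0
  → PA=0x33460  (2 entries read)
#7 VA=0x3E08553 (w,kernel):
  L0 @0x17[31] → 0x35007  P=1,RW=1,US=1,PS=0
  L1 @0x35[8] → 0x36005  P=1,RW=0,US=1,PS=0
  ✗ PROTECTION_VIOLATION  [2 reads]

TLB: [["0x1216", "0x22"], ["0x609", "0x26"], ["0xE1A", "0x2D"], ["0x3A0D", "0x33"]]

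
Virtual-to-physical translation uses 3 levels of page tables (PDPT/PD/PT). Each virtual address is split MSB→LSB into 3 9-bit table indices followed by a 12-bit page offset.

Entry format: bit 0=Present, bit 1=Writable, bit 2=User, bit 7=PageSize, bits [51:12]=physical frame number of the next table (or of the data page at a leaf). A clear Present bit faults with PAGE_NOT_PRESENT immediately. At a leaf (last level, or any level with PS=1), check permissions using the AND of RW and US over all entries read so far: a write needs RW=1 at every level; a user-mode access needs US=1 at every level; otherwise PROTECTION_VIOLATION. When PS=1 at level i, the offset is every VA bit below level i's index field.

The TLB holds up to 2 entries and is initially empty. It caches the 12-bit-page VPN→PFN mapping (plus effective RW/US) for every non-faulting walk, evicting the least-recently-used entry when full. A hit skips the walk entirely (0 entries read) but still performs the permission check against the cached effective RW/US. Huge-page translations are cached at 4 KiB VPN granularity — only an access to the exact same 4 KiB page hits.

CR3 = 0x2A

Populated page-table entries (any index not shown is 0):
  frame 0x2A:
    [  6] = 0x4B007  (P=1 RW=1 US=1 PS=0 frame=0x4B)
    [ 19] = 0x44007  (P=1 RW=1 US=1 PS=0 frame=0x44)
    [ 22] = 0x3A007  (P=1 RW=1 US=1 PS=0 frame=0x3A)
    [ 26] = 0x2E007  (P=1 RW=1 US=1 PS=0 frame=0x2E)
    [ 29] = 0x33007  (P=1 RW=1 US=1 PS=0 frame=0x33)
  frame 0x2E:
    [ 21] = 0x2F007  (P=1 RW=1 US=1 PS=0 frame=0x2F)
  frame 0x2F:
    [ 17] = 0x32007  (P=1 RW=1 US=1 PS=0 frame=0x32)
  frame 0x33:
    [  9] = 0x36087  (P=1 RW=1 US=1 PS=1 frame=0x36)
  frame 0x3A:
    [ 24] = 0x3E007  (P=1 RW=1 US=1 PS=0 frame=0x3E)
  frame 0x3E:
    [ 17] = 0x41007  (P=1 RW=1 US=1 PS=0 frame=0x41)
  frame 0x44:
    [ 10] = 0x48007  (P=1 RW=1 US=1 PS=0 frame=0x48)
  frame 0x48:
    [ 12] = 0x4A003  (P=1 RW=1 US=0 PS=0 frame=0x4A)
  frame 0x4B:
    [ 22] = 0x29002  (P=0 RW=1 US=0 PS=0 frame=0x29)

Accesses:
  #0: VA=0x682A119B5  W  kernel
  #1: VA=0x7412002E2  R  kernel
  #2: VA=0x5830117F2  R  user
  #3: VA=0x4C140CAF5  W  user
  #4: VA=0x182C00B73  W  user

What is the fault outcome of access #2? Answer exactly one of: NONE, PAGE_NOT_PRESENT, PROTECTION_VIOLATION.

Per-access translation:
#0 VA=0x682A119B5 (w,kernel):
  L0 @0x2A[26] → 0x2E007  P=1,RW=1,US=1,PS=0
  L1 @0x2E[21] → 0x2F007  P=1,RW=1,US=1,PS=0
  L2 @0x2F[17] → 0x32007  P=1,RW=1,US=1,PS=0
  ⇒ phys 0x329B5  [3 reads]
#1 VA=0x7412002E2 (r,kernel):
  L0 @0x2A[29] → 0x33007  P=1,RW=1,US=1,PS=0
  L1 @0x33[9] → 0x36087  P=1,RW=1,US=1,PS=1
  ⇒ phys 0x362E2 (huge @L1)  [2 reads]
#2 VA=0x5830117F2 (r,user):
  L0 @0x2A[22] → 0x3A007  P=1,RW=1,US=1,PS=0
  L1 @0x3A[24] → 0x3E007  P=1,RW=1,US=1,PS=0
  L2 @0x3E[17] → 0x41007  P=1,RW=1,US=1,PS=0
  ⇒ phys 0x417F2  [3 reads]
#3 VA=0x4C140CAF5 (w,user):
  L0 @0x2A[19] → 0x44007  P=1,RW=1,US=1,PS=0
  L1 @0x44[10] → 0x48007  P=1,RW=1,US=1,PS=0
  L2 @0x48[12] → 0x4A003  P=1,RW=1,US=0,PS=0
  ✗ PROTECTION_VIOLATION  [3 reads]
#4 VA=0x182C00B73 (w,user):
  L0 @0x2A[6] → 0x4B007  P=1,RW=1,US=1,PS=0
  L1 @0x4B[22] → 0x29002  P=0,RW=1,US=0,PS=0
  ✗ PAGE_NOT_PRESENT  [2 reads]

Access #2 fault: NONE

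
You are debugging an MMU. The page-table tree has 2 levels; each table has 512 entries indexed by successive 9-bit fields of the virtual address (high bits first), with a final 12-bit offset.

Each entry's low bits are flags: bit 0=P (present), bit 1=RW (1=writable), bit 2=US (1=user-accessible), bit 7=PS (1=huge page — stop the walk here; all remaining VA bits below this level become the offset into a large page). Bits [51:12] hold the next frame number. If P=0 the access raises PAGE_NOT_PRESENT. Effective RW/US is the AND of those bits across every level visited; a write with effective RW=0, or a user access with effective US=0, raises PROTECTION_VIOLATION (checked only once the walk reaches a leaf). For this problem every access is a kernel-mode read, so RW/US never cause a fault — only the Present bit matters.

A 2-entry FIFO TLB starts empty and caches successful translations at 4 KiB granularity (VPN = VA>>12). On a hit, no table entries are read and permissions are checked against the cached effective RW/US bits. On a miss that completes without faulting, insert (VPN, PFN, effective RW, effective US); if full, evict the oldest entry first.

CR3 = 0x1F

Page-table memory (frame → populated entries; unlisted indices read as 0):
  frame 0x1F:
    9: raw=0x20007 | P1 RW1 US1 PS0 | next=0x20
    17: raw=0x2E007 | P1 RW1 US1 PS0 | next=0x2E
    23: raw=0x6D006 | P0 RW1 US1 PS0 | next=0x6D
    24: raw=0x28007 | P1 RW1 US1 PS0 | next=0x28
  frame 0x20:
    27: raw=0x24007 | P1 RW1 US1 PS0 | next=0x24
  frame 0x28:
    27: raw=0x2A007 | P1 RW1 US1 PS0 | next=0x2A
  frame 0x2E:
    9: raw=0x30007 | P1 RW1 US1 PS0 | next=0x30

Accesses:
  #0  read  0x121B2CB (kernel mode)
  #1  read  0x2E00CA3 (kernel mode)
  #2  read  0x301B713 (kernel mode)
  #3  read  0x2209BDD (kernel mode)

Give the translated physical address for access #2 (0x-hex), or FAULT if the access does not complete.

Trace:
#0 VA=0x121B2CB (r,kernel):
  L0: frame=0x1F idx=9 entry=0x20007 [P=1 RW=1 US=1 PS=0]
  L1: frame=0x20 idx=27 entry=0x24007 [P=1 RW=1 US=1 PS=0]
  → PA=0x242CB  (2 entries read)
#1 VA=0x2E00CA3 (r,kernel):
  L0: frame=0x1F idx=23 entry=0x6D006 [P=0 RW=1 US=1 PS=0]
  ✗ PAGE_NOT_PRESENT  [1 reads]
#2 VA=0x301B713 (r,kernel):
  L0: frame=0x1F idx=24 entry=0x28007 [P=1 RW=1 US=1 PS=0]
  L1: frame=0x28 idx=27 entry=0x2A007 [P=1 RW=1 US=1 PS=0]
  → PA=0x2A713  (2 entries read)
#3 VA=0x2209BDD (r,kernel):
  L0: frame=0x1F idx=17 entry=0x2E007 [P=1 RW=1 US=1 PS=0]
  L1: frame=0x2E idx=9 entry=0x30007 [P=1 RW=1 US=1 PS=0]
  → PA=0x30BDD  (2 entries read)

Access #2 PA: 0x2A713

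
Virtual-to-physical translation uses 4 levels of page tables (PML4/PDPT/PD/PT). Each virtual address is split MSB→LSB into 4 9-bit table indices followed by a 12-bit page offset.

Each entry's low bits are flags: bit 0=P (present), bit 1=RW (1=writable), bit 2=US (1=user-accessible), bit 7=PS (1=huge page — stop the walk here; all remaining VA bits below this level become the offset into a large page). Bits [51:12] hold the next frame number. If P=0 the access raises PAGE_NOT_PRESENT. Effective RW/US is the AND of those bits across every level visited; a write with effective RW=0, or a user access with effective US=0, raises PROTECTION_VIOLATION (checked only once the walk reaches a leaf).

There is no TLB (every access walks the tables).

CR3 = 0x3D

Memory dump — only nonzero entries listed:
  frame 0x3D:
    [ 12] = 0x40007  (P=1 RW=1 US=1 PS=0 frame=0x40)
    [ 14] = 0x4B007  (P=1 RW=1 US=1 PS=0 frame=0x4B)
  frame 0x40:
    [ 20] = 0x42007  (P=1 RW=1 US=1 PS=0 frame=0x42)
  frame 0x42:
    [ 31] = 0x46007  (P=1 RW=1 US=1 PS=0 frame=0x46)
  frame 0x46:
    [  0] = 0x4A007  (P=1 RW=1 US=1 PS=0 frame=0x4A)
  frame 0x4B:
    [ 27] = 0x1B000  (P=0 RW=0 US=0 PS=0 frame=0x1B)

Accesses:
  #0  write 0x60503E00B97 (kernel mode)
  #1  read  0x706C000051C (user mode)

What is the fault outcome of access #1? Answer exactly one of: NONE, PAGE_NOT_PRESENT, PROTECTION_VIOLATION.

Per-access translation:
#0 VA=0x60503E00B97 (w,kernel):
  L0 @0x3D[12] → 0x40007  P=1,RW=1,US=1,PS=0
  L1 @0x40[20] → 0x42007  P=1,RW=1,US=1,PS=0
  L2 @0x42[31] → 0x46007  P=1,RW=1,US=1,PS=0
  L3 @0x46[0] → 0x4A007  P=1,RW=1,US=1,PS=0
  ⇒ phys 0x4AB97  [4 reads]
#1 VA=0x706C000051C (r,user):
  L0 @0x3D[14] → 0x4B007  P=1,RW=1,US=1,PS=0
  L1 @0x4B[27] → 0x1B000  P=0,RW=0,US=0,PS=0
  ✗ PAGE_NOT_PRESENT  [2 reads]

Access #1 fault: PAGE_NOT_PRESENT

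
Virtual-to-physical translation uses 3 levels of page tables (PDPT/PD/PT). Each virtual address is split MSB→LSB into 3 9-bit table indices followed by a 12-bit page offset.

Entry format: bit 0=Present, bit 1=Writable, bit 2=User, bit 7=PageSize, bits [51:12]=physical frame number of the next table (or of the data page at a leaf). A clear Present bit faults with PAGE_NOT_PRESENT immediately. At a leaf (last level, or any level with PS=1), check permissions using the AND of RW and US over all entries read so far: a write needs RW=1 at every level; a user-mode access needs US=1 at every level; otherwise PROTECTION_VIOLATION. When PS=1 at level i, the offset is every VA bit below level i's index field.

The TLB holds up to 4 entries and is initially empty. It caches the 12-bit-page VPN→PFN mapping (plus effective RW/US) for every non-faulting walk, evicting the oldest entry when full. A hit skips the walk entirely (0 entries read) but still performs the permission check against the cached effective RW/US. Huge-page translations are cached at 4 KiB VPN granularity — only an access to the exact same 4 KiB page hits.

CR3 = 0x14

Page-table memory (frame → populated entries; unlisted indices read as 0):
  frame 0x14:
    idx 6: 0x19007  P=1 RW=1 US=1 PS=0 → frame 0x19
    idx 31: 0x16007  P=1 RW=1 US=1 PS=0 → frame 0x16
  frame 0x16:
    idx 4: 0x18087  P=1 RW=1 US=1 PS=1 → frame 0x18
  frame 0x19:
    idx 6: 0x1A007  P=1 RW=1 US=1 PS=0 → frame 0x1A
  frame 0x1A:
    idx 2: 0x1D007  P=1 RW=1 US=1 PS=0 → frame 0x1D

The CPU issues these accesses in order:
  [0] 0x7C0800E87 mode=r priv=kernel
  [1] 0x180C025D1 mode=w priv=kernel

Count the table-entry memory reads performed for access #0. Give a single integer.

Walk each access:
#0 VA=0x7C0800E87 (r,kernel):
  L0 @0x14[31] → 0x16007  P=1,RW=1,US=1,PS=0
  L1 @0x16[4] → 0x18087  P=1,RW=1,US=1,PS=1
  → PA=0x18E87 (huge @L1)  (2 entries read)
#1 VA=0x180C025D1 (w,kernel):
  L0 @0x14[6] → 0x19007  P=1,RW=1,US=1,PS=0
  L1 @0x19[6] → 0x1A007  P=1,RW=1,US=1,PS=0
  L2 @0x1A[2] → 0x1D007  P=1,RW=1,US=1,PS=0
  → PA=0x1D5D1  (3 entries read)

Entries read for #0: 2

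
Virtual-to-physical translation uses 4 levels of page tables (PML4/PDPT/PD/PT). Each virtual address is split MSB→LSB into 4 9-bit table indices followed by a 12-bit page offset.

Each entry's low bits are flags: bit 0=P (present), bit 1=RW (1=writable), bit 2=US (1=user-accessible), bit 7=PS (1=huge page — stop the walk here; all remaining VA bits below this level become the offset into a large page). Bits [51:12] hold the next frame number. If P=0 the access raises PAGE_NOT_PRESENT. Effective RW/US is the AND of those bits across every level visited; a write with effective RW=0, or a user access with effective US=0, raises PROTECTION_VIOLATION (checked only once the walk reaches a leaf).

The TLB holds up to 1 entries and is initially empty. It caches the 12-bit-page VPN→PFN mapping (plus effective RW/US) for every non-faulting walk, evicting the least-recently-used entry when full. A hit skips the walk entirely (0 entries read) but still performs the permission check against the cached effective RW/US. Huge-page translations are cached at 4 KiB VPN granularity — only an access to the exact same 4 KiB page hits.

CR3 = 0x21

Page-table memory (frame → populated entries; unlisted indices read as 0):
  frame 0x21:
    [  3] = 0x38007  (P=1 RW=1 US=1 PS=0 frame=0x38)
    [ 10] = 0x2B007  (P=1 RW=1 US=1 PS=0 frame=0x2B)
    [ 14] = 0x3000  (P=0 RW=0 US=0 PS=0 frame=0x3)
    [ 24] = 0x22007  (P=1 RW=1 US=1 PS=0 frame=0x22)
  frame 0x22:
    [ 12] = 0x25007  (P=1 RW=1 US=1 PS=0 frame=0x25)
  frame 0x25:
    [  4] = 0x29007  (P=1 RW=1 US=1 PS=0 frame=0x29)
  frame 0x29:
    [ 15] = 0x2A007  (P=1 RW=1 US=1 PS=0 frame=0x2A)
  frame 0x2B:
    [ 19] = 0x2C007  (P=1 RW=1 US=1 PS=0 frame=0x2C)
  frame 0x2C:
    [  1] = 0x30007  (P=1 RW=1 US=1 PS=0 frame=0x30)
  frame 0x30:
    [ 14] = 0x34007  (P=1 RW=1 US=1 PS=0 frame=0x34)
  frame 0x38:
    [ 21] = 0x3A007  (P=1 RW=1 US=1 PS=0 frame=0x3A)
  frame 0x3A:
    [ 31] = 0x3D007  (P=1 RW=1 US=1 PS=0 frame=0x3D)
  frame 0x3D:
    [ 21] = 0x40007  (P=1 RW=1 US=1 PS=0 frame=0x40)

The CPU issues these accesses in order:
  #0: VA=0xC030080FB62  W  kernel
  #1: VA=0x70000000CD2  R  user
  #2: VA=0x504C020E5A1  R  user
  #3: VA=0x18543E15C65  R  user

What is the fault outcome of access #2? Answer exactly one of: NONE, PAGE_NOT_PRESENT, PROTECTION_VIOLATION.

Per-access translation:
#0 VA=0xC030080FB62 (w,kernel):
  lvl0: tbl 0x21, slot 24 ⇒ 0x22007 (P1/RW1/US1/PS0)
  lvl1: tbl 0x22, slot 12 ⇒ 0x25007 (P1/RW1/US1/PS0)
  lvl2: tbl 0x25, slot 4 ⇒ 0x29007 (P1/RW1/US1/PS0)
  lvl3: tbl 0x29, slot 15 ⇒ 0x2A007 (P1/RW1/US1/PS0)
  → PA=0x2AB62  (4 entries read)
#1 VA=0x70000000CD2 (r,user):
  lvl0: tbl 0x21, slot 14 ⇒ 0x3000 (P0/RW0/US0/PS0)
  ✗ PAGE_NOT_PRESENT  [1 reads]
#2 VA=0x504C020E5A1 (r,user):
  lvl0: tbl 0x21, slot 10 ⇒ 0x2B007 (P1/RW1/US1/PS0)
  lvl1: tbl 0x2B, slot 19 ⇒ 0x2C007 (P1/RW1/US1/PS0)
  lvl2: tbl 0x2C, slot 1 ⇒ 0x30007 (P1/RW1/US1/PS0)
  lvl3: tbl 0x30, slot 14 ⇒ 0x34007 (P1/RW1/US1/PS0)
  → PA=0x345A1  (4 entries read)
#3 VA=0x18543E15C65 (r,user):
  lvl0: tbl 0x21, slot 3 ⇒ 0x38007 (P1/RW1/US1/PS0)
  lvl1: tbl 0x38, slot 21 ⇒ 0x3A007 (P1/RW1/US1/PS0)
  lvl2: tbl 0x3A, slot 31 ⇒ 0x3D007 (P1/RW1/US1/PS0)
  lvl3: tbl 0x3D, slot 21 ⇒ 0x40007 (P1/RW1/US1/PS0)
  → PA=0x40C65  (4 entries read)

Access #2 fault: NONE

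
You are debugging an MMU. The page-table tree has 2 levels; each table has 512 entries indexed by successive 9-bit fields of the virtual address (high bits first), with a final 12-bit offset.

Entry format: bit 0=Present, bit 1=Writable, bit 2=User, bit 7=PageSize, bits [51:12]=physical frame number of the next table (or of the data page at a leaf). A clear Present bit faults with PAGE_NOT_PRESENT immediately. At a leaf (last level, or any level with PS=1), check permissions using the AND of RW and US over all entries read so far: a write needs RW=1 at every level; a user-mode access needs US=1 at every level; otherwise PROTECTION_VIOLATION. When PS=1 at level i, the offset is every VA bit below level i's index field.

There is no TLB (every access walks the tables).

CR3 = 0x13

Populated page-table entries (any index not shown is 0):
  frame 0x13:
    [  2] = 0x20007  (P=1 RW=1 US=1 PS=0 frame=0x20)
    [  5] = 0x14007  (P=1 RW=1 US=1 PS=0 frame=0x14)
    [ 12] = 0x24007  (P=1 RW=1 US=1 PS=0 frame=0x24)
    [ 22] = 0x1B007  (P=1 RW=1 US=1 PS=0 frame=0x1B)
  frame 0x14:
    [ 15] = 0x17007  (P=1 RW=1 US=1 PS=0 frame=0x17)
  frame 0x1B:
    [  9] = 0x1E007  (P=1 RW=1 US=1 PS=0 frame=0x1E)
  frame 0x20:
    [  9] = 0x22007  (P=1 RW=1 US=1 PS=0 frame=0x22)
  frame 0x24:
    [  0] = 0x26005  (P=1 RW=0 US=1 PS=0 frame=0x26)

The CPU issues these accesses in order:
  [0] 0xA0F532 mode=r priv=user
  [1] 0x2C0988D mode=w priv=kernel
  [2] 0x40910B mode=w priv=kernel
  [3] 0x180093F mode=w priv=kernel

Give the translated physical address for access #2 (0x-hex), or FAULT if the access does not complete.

Per-access translation:
#0 VA=0xA0F532 (r,user):
  L0 @0x13[5] → 0x14007  P=1,RW=1,US=1,PS=0
  L1 @0x14[15] → 0x17007  P=1,RW=1,US=1,PS=0
  → PA=0x17532  (2 entries read)
#1 VA=0x2C0988D (w,kernel):
  L0 @0x13[22] → 0x1B007  P=1,RW=1,US=1,PS=0
  L1 @0x1B[9] → 0x1E007  P=1,RW=1,US=1,PS=0
  → PA=0x1E88D  (2 entries read)
#2 VA=0x40910B (w,kernel):
  L0 @0x13[2] → 0x20007  P=1,RW=1,US=1,PS=0
  L1 @0x20[9] → 0x22007  P=1,RW=1,US=1,PS=0
  → PA=0x2210B  (2 entries read)
#3 VA=0x180093F (w,kernel):
  L0 @0x13[12] → 0x24007  P=1,RW=1,US=1,PS=0
  L1 @0x24[0] → 0x26005  P=1,RW=0,US=1,PS=0
  → PROTECTION_VIOLATION  (2 entries read)

Access #2 PA: 0x2210B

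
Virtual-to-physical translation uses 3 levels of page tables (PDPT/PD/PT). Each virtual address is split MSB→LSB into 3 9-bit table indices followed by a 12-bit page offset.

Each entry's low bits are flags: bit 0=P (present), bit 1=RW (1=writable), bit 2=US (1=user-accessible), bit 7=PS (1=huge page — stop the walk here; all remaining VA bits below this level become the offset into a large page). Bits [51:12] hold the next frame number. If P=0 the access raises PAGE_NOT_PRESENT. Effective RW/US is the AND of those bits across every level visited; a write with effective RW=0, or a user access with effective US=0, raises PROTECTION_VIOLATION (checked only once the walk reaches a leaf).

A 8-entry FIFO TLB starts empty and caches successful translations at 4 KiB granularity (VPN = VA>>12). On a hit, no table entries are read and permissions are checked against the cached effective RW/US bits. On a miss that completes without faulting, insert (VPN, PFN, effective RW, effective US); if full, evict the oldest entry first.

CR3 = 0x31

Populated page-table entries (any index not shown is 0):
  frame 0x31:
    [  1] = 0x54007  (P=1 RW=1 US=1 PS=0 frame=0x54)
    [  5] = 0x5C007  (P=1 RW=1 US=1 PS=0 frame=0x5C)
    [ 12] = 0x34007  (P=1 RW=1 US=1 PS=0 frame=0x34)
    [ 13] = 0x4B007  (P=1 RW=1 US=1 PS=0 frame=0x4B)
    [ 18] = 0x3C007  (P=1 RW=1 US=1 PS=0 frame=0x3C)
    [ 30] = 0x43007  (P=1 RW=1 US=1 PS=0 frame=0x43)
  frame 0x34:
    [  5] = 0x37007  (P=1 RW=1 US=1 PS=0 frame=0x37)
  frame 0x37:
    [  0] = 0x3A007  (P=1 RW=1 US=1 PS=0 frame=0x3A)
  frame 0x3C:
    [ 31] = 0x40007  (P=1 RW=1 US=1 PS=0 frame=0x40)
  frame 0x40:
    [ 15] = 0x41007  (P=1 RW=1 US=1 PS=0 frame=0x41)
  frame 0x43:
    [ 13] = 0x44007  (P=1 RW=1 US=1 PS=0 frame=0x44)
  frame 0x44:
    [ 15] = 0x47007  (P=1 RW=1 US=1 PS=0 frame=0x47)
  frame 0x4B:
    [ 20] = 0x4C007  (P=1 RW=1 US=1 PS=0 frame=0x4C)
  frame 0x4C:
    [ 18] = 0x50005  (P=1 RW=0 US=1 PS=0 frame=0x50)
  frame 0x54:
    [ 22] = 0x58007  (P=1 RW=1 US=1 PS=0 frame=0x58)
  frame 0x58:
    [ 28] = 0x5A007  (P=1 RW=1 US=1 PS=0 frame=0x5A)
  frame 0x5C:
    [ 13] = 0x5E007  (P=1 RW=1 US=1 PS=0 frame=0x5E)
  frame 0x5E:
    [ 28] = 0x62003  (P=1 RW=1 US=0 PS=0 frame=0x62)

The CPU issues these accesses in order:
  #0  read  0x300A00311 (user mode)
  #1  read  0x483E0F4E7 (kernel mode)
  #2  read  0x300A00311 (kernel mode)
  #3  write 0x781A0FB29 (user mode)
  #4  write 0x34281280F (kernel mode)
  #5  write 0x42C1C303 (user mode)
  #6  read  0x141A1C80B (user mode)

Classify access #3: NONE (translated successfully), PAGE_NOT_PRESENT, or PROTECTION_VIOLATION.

Walk each access:
#0 VA=0x300A00311 (r,user):
  lvl0: tbl 0x31, slot 12 ⇒ 0x34007 (P1/RW1/US1/PS0)
  lvl1: tbl 0x34, slot 5 ⇒ 0x37007 (P1/RW1/US1/PS0)
  lvl2: tbl 0x37, slot 0 ⇒ 0x3A007 (P1/RW1/US1/PS0)
  → PA=0x3A311  (3 entries read)
#1 VA=0x483E0F4E7 (r,kernel):
  lvl0: tbl 0x31, slot 18 ⇒ 0x3C007 (P1/RW1/US1/PS0)
  lvl1: tbl 0x3C, slot 31 ⇒ 0x40007 (P1/RW1/US1/PS0)
  lvl2: tbl 0x40, slot 15 ⇒ 0x41007 (P1/RW1/US1/PS0)
  → PA=0x414E7  (3 entries read)
#2 VA=0x300A00311 (r,kernel):
  TLB hit vpn=0x300A00 → PA=0x3A311
#3 VA=0x781A0FB29 (w,user):
  lvl0: tbl 0x31, slot 30 ⇒ 0x43007 (P1/RW1/US1/PS0)
  lvl1: tbl 0x43, slot 13 ⇒ 0x44007 (P1/RW1/US1/PS0)
  lvl2: tbl 0x44, slot 15 ⇒ 0x47007 (P1/RW1/US1/PS0)
  → PA=0x47B29  (3 entries read)
#4 VA=0x34281280F (w,kernel):
  lvl0: tbl 0x31, slot 13 ⇒ 0x4B007 (P1/RW1/US1/PS0)
  lvl1: tbl 0x4B, slot 20 ⇒ 0x4C007 (P1/RW1/US1/PS0)
  lvl2: tbl 0x4C, slot 18 ⇒ 0x50005 (P1/RW0/US1/PS0)
  ⇒ fault: PROTECTION_VIOLATION  — 3 lookups
#5 VA=0x42C1C303 (w,user):
  lvl0: tbl 0x31, slot 1 ⇒ 0x54007 (P1/RW1/US1/PS0)
  lvl1: tbl 0x54, slot 22 ⇒ 0x58007 (P1/RW1/US1/PS0)
  lvl2: tbl 0x58, slot 28 ⇒ 0x5A007 (P1/RW1/US1/PS0)
  → PA=0x5A303  (3 entries read)
#6 VA=0x141A1C80B (r,user):
  lvl0: tbl 0x31, slot 5 ⇒ 0x5C007 (P1/RW1/US1/PS0)
  lvl1: tbl 0x5C, slot 13 ⇒ 0x5E007 (P1/RW1/US1/PS0)
  lvl2: tbl 0x5E, slot 28 ⇒ 0x62003 (P1/RW1/US0/PS0)
  ⇒ fault: PROTECTION_VIOLATION  — 3 lookups

Access #3 fault: NONE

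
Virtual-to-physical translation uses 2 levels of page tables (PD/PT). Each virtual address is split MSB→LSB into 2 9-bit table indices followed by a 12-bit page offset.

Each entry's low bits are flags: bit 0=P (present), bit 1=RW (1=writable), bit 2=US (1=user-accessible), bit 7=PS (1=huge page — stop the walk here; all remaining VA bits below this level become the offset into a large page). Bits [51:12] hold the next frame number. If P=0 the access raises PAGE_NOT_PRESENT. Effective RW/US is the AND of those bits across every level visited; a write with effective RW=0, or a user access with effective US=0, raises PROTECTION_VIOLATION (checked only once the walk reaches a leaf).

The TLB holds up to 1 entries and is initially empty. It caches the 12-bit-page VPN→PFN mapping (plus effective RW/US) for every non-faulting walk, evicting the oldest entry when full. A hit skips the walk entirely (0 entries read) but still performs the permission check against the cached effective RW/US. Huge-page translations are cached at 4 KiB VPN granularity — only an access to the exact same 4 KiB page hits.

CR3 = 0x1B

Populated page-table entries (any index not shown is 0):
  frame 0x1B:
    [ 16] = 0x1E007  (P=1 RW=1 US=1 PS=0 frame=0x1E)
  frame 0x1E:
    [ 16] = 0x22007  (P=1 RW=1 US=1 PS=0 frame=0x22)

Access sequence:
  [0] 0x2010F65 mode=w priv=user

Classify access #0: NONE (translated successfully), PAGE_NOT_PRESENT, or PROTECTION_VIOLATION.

Per-access translation:
#0 VA=0x2010F65 (w,user):
  [0] read 0x1B idx=16: raw=0x1E007 flags P=1 W=1 U=1 S=0
  [1] read 0x1E idx=16: raw=0x22007 flags P=1 W=1 U=1 S=0
  ✓ 0x22F65  — 2 lookups

Access #0 fault: NONE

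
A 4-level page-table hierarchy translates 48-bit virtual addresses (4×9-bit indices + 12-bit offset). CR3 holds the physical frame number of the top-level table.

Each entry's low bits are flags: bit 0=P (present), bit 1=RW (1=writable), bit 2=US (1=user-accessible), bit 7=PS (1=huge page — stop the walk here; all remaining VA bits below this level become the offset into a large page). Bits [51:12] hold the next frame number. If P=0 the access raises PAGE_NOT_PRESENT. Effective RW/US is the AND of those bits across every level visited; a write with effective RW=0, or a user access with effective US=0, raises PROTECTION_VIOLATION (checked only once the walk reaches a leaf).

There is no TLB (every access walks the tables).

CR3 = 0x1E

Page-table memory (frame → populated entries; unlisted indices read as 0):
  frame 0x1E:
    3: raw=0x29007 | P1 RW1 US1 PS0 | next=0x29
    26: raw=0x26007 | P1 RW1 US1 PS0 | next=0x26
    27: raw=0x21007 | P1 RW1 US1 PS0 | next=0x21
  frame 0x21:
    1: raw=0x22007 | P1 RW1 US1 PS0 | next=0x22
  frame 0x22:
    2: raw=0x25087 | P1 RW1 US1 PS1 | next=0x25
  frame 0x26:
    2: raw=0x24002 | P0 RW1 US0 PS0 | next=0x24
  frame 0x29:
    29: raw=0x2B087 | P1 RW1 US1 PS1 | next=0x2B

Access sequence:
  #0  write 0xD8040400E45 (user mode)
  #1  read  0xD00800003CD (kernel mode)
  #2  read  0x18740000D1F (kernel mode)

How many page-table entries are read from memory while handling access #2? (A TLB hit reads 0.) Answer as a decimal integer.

Walk each access:
#0 VA=0xD8040400E45 (w,user):
  L0: frame=0x1E idx=27 entry=0x21007 [P=1 RW=1 US=1 PS=0]
  L1: frame=0x21 idx=1 entry=0x22007 [P=1 RW=1 US=1 PS=0]
  L2: frame=0x22 idx=2 entry=0x25087 [P=1 RW=1 US=1 PS=1]
  ⇒ phys 0x25E45 (huge @L2)  [3 reads]
#1 VA=0xD00800003CD (r,kernel):
  L0: frame=0x1E idx=26 entry=0x26007 [P=1 RW=1 US=1 PS=0]
  L1: frame=0x26 idx=2 entry=0x24002 [P=0 RW=1 US=0 PS=0]
  → PAGE_NOT_PRESENT  (2 entries read)
#2 VA=0x18740000D1F (r,kernel):
  L0: frame=0x1E idx=3 entry=0x29007 [P=1 RW=1 US=1 PS=0]
  L1: frame=0x29 idx=29 entry=0x2B087 [P=1 RW=1 US=1 PS=1]
  ⇒ phys 0x2BD1F (huge @L1)  [2 reads]

Entries read for #2: 2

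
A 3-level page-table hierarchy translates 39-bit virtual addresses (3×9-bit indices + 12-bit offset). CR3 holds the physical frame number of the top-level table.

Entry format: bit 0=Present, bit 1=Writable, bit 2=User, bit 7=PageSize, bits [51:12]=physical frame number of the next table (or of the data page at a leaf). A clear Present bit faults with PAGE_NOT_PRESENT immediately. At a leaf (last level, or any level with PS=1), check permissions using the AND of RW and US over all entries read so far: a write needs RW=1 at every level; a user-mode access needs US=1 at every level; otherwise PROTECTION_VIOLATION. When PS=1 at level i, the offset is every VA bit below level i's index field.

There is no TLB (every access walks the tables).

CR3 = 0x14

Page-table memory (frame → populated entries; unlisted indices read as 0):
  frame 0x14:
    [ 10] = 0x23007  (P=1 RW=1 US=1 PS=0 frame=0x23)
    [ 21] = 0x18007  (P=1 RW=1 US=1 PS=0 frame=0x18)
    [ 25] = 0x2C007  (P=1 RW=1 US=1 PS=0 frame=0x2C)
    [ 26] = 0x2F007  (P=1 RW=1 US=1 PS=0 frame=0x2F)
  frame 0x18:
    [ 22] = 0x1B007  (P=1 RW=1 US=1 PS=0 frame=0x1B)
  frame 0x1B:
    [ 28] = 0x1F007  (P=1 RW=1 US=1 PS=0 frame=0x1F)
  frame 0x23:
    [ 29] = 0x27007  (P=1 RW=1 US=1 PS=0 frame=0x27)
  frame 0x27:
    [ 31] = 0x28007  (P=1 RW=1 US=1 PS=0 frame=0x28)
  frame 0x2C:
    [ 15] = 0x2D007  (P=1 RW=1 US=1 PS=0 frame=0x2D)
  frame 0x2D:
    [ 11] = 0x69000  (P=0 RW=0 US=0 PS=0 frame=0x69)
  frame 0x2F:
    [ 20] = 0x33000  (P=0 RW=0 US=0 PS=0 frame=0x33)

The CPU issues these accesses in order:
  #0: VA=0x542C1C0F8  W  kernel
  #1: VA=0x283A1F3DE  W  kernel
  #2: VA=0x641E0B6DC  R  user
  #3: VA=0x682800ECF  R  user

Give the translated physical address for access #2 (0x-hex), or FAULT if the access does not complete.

Per-access translation:
#0 VA=0x542C1C0F8 (w,kernel):
  L0 @0x14[21] → 0x18007  P=1,RW=1,US=1,PS=0
  L1 @0x18[22] → 0x1B007  P=1,RW=1,US=1,PS=0
  L2 @0x1B[28] → 0x1F007  P=1,RW=1,US=1,PS=0
  ⇒ phys 0x1F0F8  [3 reads]
#1 VA=0x283A1F3DE (w,kernel):
  L0 @0x14[10] → 0x23007  P=1,RW=1,US=1,PS=0
  L1 @0x23[29] → 0x27007  P=1,RW=1,US=1,PS=0
  L2 @0x27[31] → 0x28007  P=1,RW=1,US=1,PS=0
  ⇒ phys 0x283DE  [3 reads]
#2 VA=0x641E0B6DC (r,user):
  L0 @0x14[25] → 0x2C007  P=1,RW=1,US=1,PS=0
  L1 @0x2C[15] → 0x2D007  P=1,RW=1,US=1,PS=0
  L2 @0x2D[11] → 0x69000  P=0,RW=0,US=0,PS=0
  ✗ PAGE_NOT_PRESENT  [3 reads]
#3 VA=0x682800ECF (r,user):
  L0 @0x14[26] → 0x2F007  P=1,RW=1,US=1,PS=0
  L1 @0x2F[20] → 0x33000  P=0,RW=0,US=0,PS=0
  ✗ PAGE_NOT_PRESENT  [2 reads]

Access #2 PA: FAULT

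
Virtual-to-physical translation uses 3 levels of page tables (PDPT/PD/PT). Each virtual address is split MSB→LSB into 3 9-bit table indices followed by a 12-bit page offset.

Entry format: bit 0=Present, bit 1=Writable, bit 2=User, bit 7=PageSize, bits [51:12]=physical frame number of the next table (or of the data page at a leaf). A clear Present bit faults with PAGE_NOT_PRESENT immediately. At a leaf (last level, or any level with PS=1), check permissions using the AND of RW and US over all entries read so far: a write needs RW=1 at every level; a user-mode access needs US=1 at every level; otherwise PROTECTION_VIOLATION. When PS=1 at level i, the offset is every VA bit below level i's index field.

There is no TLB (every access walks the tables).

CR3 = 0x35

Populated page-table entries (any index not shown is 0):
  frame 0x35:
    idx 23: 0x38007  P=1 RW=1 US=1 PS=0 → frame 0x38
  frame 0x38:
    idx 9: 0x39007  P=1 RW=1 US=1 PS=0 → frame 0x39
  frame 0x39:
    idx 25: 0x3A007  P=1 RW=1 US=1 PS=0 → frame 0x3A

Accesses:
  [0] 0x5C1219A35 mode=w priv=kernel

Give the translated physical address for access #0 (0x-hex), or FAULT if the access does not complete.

Trace:
#0 VA=0x5C1219A35 (w,kernel):
  [0] read 0x35 idx=23: raw=0x38007 flags P=1 W=1 U=1 S=0
  [1] read 0x38 idx=9: raw=0x39007 flags P=1 W=1 U=1 S=0
  [2] read 0x39 idx=25: raw=0x3A007 flags P=1 W=1 U=1 S=0
  → PA=0x3AA35  (3 entries read)

Access #0 PA: 0x3AA35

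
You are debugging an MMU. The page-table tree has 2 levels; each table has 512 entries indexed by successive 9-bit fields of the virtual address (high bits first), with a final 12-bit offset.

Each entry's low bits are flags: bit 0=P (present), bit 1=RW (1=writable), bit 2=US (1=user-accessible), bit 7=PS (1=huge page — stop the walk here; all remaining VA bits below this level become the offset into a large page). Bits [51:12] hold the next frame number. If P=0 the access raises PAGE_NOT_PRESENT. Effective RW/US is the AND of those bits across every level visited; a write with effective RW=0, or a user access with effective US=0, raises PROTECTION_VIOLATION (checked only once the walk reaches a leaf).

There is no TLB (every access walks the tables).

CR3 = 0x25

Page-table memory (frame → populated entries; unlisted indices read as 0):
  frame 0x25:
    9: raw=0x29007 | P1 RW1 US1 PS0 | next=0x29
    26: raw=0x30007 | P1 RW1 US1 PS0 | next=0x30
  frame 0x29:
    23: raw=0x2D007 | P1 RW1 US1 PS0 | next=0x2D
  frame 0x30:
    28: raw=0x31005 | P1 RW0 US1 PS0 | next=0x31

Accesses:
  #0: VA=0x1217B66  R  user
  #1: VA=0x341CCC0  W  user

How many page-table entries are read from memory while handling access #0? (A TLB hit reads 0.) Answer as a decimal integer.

Trace:
#0 VA=0x1217B66 (r,user):
  L0 @0x25[9] → 0x29007  P=1,RW=1,US=1,PS=0
  L1 @0x29[23] → 0x2D007  P=1,RW=1,US=1,PS=0
  ✓ 0x2DB66  — 2 lookups
#1 VA=0x341CCC0 (w,user):
  L0 @0x25[26] → 0x30007  P=1,RW=1,US=1,PS=0
  L1 @0x30[28] → 0x31005  P=1,RW=0,US=1,PS=0
  → PROTECTION_VIOLATION  (2 entries read)

Entries read for #0: 2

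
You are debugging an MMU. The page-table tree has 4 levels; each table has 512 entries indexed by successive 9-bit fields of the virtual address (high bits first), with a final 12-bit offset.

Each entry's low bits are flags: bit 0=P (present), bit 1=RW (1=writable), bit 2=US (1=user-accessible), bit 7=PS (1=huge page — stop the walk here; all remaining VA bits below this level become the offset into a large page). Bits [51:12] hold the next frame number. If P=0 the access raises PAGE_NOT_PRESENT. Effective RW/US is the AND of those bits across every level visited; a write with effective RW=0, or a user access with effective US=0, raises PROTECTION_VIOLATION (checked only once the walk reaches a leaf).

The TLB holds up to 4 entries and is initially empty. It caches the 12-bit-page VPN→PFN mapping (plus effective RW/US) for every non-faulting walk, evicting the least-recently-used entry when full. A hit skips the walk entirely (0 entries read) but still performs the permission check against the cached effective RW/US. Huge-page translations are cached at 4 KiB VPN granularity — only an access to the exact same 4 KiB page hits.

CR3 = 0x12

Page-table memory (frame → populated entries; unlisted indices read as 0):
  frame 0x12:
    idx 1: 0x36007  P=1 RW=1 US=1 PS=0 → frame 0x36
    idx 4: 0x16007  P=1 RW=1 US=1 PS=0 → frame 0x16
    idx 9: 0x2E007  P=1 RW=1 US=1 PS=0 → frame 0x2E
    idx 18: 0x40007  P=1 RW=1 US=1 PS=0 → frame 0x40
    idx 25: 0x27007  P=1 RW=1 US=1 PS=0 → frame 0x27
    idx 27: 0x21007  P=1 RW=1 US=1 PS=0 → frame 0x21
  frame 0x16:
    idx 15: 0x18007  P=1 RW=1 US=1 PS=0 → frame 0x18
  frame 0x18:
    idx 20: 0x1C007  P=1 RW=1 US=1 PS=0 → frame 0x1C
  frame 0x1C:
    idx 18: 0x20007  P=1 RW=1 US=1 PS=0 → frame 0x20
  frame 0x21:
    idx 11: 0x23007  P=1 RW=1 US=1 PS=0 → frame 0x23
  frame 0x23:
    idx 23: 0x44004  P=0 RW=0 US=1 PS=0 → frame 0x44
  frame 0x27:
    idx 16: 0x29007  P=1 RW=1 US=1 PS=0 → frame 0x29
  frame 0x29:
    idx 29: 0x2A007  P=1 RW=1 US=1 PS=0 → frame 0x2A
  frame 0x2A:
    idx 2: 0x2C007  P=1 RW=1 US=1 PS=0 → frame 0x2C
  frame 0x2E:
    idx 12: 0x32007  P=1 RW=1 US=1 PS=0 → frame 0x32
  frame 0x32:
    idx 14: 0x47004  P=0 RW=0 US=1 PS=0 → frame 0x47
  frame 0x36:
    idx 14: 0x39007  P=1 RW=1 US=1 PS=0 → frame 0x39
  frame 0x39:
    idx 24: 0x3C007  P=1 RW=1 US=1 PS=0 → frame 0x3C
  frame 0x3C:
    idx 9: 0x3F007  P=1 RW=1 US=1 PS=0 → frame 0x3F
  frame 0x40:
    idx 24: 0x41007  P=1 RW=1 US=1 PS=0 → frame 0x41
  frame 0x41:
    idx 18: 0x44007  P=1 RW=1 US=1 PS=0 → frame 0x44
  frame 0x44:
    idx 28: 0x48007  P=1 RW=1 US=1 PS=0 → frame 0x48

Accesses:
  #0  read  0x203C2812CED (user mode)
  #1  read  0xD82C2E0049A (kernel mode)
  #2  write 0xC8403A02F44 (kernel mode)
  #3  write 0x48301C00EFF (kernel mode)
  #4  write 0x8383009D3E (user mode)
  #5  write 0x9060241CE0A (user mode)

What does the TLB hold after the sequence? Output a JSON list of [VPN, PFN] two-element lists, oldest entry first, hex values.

Per-access translation:
#0 VA=0x203C2812CED (r,user):
  [0] read 0x12 idx=4: raw=0x16007 flags P=1 W=1 U=1 S=0
  [1] read 0x16 idx=15: raw=0x18007 flags P=1 W=1 U=1 S=0
  [2] read 0x18 idx=20: raw=0x1C007 flags P=1 W=1 U=1 S=0
  [3] read 0x1C idx=18: raw=0x20007 flags P=1 W=1 U=1 S=0
  → PA=0x20CED  (4 entries read)
#1 VA=0xD82C2E0049A (r,kernel):
  [0] read 0x12 idx=27: raw=0x21007 flags P=1 W=1 U=1 S=0
  [1] read 0x21 idx=11: raw=0x23007 flags P=1 W=1 U=1 S=0
  [2] read 0x23 idx=23: raw=0x44004 flags P=0 W=0 U=1 S=0
  ✗ PAGE_NOT_PRESENT  [3 reads]
#2 VA=0xC8403A02F44 (w,kernel):
  [0] read 0x12 idx=25: raw=0x27007 flags P=1 W=1 U=1 S=0
  [1] read 0x27 idx=16: raw=0x29007 flags P=1 W=1 U=1 S=0
  [2] read 0x29 idx=29: raw=0x2A007 flags P=1 W=1 U=1 S=0
  [3] read 0x2A idx=2: raw=0x2C007 flags P=1 W=1 U=1 S=0
  → PA=0x2CF44  (4 entries read)
#3 VA=0x48301C00EFF (w,kernel):
  [0] read 0x12 idx=9: raw=0x2E007 flags P=1 W=1 U=1 S=0
  [1] read 0x2E idx=12: raw=0x32007 flags P=1 W=1 U=1 S=0
  [2] read 0x32 idx=14: raw=0x47004 flags P=0 W=0 U=1 S=0
  ✗ PAGE_NOT_PRESENT  [3 reads]
#4 VA=0x8383009D3E (w,user):
  [0] read 0x12 idx=1: raw=0x36007 flags P=1 W=1 U=1 S=0
  [1] read 0x36 idx=14: raw=0x39007 flags P=1 W=1 U=1 S=0
  [2] read 0x39 idx=24: raw=0x3C007 flags P=1 W=1 U=1 S=0
  [3] read 0x3C idx=9: raw=0x3F007 flags P=1 W=1 U=1 S=0
  → PA=0x3FD3E  (4 entries read)
#5 VA=0x9060241CE0A (w,user):
  [0] read 0x12 idx=18: raw=0x40007 flags P=1 W=1 U=1 S=0
  [1] read 0x40 idx=24: raw=0x41007 flags P=1 W=1 U=1 S=0
  [2] read 0x41 idx=18: raw=0x44007 flags P=1 W=1 U=1 S=0
  [3] read 0x44 idx=28: raw=0x48007 flags P=1 W=1 U=1 S=0
  → PA=0x48E0A  (4 entries read)

TLB: [["0x203C2812", "0x20"], ["0xC8403A02", "0x2C"], ["0x8383009", "0x3F"], ["0x9060241C", "0x48"]]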